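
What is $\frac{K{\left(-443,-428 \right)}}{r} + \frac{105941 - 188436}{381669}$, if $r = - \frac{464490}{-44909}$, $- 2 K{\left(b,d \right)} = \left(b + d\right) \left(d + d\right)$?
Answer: $- \frac{81920047860691}{2272838895} \approx -36043.0$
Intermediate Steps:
$K{\left(b,d \right)} = - d \left(b + d\right)$ ($K{\left(b,d \right)} = - \frac{\left(b + d\right) \left(d + d\right)}{2} = - \frac{\left(b + d\right) 2 d}{2} = - \frac{2 d \left(b + d\right)}{2} = - d \left(b + d\right)$)
$r = \frac{464490}{44909}$ ($r = \left(-464490\right) \left(- \frac{1}{44909}\right) = \frac{464490}{44909} \approx 10.343$)
$\frac{K{\left(-443,-428 \right)}}{r} + \frac{105941 - 188436}{381669} = \frac{\left(-1\right) \left(-428\right) \left(-443 - 428\right)}{\frac{464490}{44909}} + \frac{105941 - 188436}{381669} = \left(-1\right) \left(-428\right) \left(-871\right) \frac{44909}{464490} - \frac{82495}{381669} = \left(-372788\right) \frac{44909}{464490} - \frac{82495}{381669} = - \frac{643905242}{17865} - \frac{82495}{381669} = - \frac{81920047860691}{2272838895}$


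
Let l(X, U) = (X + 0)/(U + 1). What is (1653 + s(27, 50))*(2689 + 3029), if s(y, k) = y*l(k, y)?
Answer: 68092803/7 ≈ 9.7275e+6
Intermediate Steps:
l(X, U) = X/(1 + U)
s(y, k) = k*y/(1 + y) (s(y, k) = y*(k/(1 + y)) = k*y/(1 + y))
(1653 + s(27, 50))*(2689 + 3029) = (1653 + 50*27/(1 + 27))*(2689 + 3029) = (1653 + 50*27/28)*5718 = (1653 + 50*27*(1/28))*5718 = (1653 + 675/14)*5718 = (23817/14)*5718 = 68092803/7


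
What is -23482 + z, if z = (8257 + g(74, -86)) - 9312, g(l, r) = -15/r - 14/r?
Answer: -2110153/86 ≈ -24537.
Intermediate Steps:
g(l, r) = -29/r
z = -90701/86 (z = (8257 - 29/(-86)) - 9312 = (8257 - 29*(-1/86)) - 9312 = (8257 + 29/86) - 9312 = 710131/86 - 9312 = -90701/86 ≈ -1054.7)
-23482 + z = -23482 - 90701/86 = -2110153/86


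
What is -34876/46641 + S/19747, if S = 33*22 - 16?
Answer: -93654466/131574261 ≈ -0.71180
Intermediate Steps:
S = 710 (S = 726 - 16 = 710)
-34876/46641 + S/19747 = -34876/46641 + 710/19747 = -93654466/131574261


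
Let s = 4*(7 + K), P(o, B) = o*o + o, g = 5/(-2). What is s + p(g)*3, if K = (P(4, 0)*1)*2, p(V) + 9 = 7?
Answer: 182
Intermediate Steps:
g = -5/2 (g = 5*(-1/2) = -5/2 ≈ -2.5000)
p(V) = -2 (p(V) = -9 + 7 = -2)
P(o, B) = o + o**2 (P(o, B) = o**2 + o = o + o**2)
K = 40 (K = ((4*(1 + 4))*1)*2 = ((4*5)*1)*2 = (20*1)*2 = 20*2 = 40)
s = 188 (s = 4*(7 + 40) = 4*47 = 188)
s + p(g)*3 = 188 - 2*3 = 188 - 6 = 182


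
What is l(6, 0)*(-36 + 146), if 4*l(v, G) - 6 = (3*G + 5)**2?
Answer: 1705/2 ≈ 852.50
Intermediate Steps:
l(v, G) = 3/2 + (5 + 3*G)**2/4 (l(v, G) = 3/2 + (3*G + 5)**2/4 = 3/2 + (5 + 3*G)**2/4)
l(6, 0)*(-36 + 146) = (3/2 + (5 + 3*0)**2/4)*(-36 + 146) = (3/2 + (5 + 0)**2/4)*110 = (3/2 + (1/4)*5**2)*110 = (3/2 + (1/4)*25)*110 = (3/2 + 25/4)*110 = (31/4)*110 = 1705/2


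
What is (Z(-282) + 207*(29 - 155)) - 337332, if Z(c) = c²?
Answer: -283890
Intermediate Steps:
(Z(-282) + 207*(29 - 155)) - 337332 = ((-282)² + 207*(29 - 155)) - 337332 = (79524 + 207*(-126)) - 337332 = (79524 - 26082) - 337332 = 53442 - 337332 = -283890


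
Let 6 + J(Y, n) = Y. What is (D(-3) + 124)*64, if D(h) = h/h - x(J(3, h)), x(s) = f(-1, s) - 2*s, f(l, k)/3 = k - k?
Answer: 7616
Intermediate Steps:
f(l, k) = 0 (f(l, k) = 3*(k - k) = 3*0 = 0)
J(Y, n) = -6 + Y
x(s) = -2*s (x(s) = 0 - 2*s = -2*s)
D(h) = -5 (D(h) = h/h - (-2)*(-6 + 3) = 1 - (-2)*(-3) = 1 - 1*6 = 1 - 6 = -5)
(D(-3) + 124)*64 = (-5 + 124)*64 = 119*64 = 7616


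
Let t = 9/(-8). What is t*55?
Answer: -495/8 ≈ -61.875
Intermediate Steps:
t = -9/8 (t = 9*(-⅛) = -9/8 ≈ -1.1250)
t*55 = -9/8*55 = -495/8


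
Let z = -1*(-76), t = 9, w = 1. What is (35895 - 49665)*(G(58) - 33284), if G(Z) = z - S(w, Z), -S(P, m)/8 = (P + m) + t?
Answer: 449783280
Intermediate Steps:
z = 76
S(P, m) = -72 - 8*P - 8*m (S(P, m) = -8*((P + m) + 9) = -8*(9 + P + m) = -72 - 8*P - 8*m)
G(Z) = 156 + 8*Z (G(Z) = 76 - (-72 - 8*1 - 8*Z) = 76 - (-72 - 8 - 8*Z) = 76 - (-80 - 8*Z) = 76 + (80 + 8*Z) = 156 + 8*Z)
(35895 - 49665)*(G(58) - 33284) = (35895 - 49665)*((156 + 8*58) - 33284) = -13770*((156 + 464) - 33284) = -13770*(620 - 33284) = -13770*(-32664) = 449783280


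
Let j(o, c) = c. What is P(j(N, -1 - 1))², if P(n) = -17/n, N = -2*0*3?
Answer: 289/4 ≈ 72.250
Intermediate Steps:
N = 0 (N = 0*3 = 0)
P(j(N, -1 - 1))² = (-17/(-1 - 1))² = (-17/(-2))² = (-17*(-½))² = (17/2)² = 289/4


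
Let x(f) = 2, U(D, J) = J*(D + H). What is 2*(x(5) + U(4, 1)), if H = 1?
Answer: 14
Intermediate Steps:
U(D, J) = J*(1 + D) (U(D, J) = J*(D + 1) = J*(1 + D))
2*(x(5) + U(4, 1)) = 2*(2 + 1*(1 + 4)) = 2*(2 + 1*5) = 2*(2 + 5) = 2*7 = 14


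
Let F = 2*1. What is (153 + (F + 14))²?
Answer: 28561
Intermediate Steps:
F = 2
(153 + (F + 14))² = (153 + (2 + 14))² = (153 + 16)² = 169² = 28561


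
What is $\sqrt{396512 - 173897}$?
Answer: $3 \sqrt{24735} \approx 471.82$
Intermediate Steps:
$\sqrt{396512 - 173897} = \sqrt{222615} = 3 \sqrt{24735}$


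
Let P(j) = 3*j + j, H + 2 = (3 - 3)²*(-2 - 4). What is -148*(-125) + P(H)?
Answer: 18492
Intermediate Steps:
H = -2 (H = -2 + (3 - 3)²*(-2 - 4) = -2 + 0²*(-6) = -2 + 0*(-6) = -2 + 0 = -2)
P(j) = 4*j
-148*(-125) + P(H) = -148*(-125) + 4*(-2) = 18500 - 8 = 18492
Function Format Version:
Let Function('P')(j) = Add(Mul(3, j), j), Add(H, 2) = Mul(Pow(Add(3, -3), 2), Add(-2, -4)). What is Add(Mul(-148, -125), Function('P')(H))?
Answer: 18492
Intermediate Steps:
H = -2 (H = Add(-2, Mul(Pow(Add(3, -3), 2), Add(-2, -4))) = Add(-2, Mul(Pow(0, 2), -6)) = Add(-2, Mul(0, -6)) = Add(-2, 0) = -2)
Function('P')(j) = Mul(4, j)
Add(Mul(-148, -125), Function('P')(H)) = Add(Mul(-148, -125), Mul(4, -2)) = Add(18500, -8) = 18492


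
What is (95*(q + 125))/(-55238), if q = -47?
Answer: -3705/27619 ≈ -0.13415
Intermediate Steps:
(95*(q + 125))/(-55238) = (95*(-47 + 125))/(-55238) = (95*78)*(-1/55238) = 7410*(-1/55238) = -3705/27619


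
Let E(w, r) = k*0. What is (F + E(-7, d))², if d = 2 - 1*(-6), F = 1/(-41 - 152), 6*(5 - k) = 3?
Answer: 1/37249 ≈ 2.6846e-5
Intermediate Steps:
k = 9/2 (k = 5 - ⅙*3 = 5 - ½ = 9/2 ≈ 4.5000)
F = -1/193 (F = 1/(-193) = -1/193 ≈ -0.0051813)
d = 8 (d = 2 + 6 = 8)
E(w, r) = 0 (E(w, r) = (9/2)*0 = 0)
(F + E(-7, d))² = (-1/193 + 0)² = (-1/193)² = 1/37249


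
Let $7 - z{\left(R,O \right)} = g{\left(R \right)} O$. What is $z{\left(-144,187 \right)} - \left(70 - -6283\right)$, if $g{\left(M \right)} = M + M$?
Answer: $47510$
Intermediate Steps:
$g{\left(M \right)} = 2 M$
$z{\left(R,O \right)} = 7 - 2 O R$ ($z{\left(R,O \right)} = 7 - 2 R O = 7 - 2 O R$)
$z{\left(-144,187 \right)} - \left(70 - -6283\right) = \left(7 - 374 \left(-144\right)\right) - \left(70 - -6283\right) = \left(7 + 53856\right) - \left(70 + 6283\right) = 53863 - 6353 = 47510$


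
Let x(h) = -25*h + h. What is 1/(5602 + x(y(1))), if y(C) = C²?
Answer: 1/5578 ≈ 0.00017928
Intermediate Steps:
x(h) = -24*h
1/(5602 + x(y(1))) = 1/(5602 - 24*1²) = 1/(5602 - 24*1) = 1/(5602 - 24) = 1/5578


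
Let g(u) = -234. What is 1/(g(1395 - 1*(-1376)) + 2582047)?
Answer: 1/2581813 ≈ 3.8732e-7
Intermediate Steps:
1/(g(1395 - 1*(-1376)) + 2582047) = 1/(-234 + 2582047) = 1/2581813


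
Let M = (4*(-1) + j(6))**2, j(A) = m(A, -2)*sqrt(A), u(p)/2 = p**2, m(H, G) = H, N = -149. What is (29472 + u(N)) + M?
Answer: 74106 - 48*sqrt(6) ≈ 73988.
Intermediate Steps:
u(p) = 2*p**2
j(A) = A**(3/2) (j(A) = A*sqrt(A) = A**(3/2))
M = (-4 + 6*sqrt(6))**2 (M = (4*(-1) + 6**(3/2))**2 = (-4 + 6*sqrt(6))**2 ≈ 114.42)
(29472 + u(N)) + M = (29472 + 2*(-149)**2) + (232 - 48*sqrt(6)) = (29472 + 2*22201) + (232 - 48*sqrt(6)) = (29472 + 44402) + (232 - 48*sqrt(6)) = 73874 + (232 - 48*sqrt(6)) = 74106 - 48*sqrt(6)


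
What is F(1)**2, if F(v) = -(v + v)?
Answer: 4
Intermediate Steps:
F(v) = -2*v
F(1)**2 = (-2*1)**2 = (-2)**2 = 4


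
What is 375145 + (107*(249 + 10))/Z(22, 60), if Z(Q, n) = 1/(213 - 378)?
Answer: -4197500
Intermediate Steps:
Z(Q, n) = -1/165 (Z(Q, n) = 1/(-165) = -1/165)
375145 + (107*(249 + 10))/Z(22, 60) = 375145 + (107*(249 + 10))/(-1/165) = 375145 + (107*259)*(-165) = 375145 + 27713*(-165) = 375145 - 4572645 = -4197500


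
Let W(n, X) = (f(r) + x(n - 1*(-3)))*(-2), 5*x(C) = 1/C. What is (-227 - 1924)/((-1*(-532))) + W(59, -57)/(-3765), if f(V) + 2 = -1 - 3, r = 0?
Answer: -1256258813/310461900 ≈ -4.0464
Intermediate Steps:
x(C) = 1/(5*C)
f(V) = -6 (f(V) = -2 + (-1 - 3) = -2 - 4 = -6)
W(n, X) = 12 - 2/(5*(3 + n)) (W(n, X) = (-6 + 1/(5*(n - 1*(-3))))*(-2) = (-6 + 1/(5*(n + 3)))*(-2) = (-6 + 1/(5*(3 + n)))*(-2) = 12 - 2/(5*(3 + n)))
(-227 - 1924)/((-1*(-532))) + W(59, -57)/(-3765) = (-227 - 1924)/((-1*(-532))) + (2*(89 + 30*59)/(5*(3 + 59)))/(-3765) = -2151/532 + ((2/5)*(89 + 1770)/62)*(-1/3765) = -2151*1/532 + ((2/5)*(1/62)*1859)*(-1/3765) = -2151/532 + (1859/155)*(-1/3765) = -2151/532 - 1859/583575 = -1256258813/310461900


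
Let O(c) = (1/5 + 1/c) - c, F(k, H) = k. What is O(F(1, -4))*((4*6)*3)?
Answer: 72/5 ≈ 14.400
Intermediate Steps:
O(c) = ⅕ + 1/c - c (O(c) = (1*(⅕) + 1/c) - c = (⅕ + 1/c) - c = ⅕ + 1/c - c)
O(F(1, -4))*((4*6)*3) = (⅕ + 1/1 - 1*1)*((4*6)*3) = (⅕ + 1 - 1)*(24*3) = (⅕)*72 = 72/5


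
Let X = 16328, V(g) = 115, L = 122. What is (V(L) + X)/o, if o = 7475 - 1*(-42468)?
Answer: 16443/49943 ≈ 0.32924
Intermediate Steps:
o = 49943 (o = 7475 + 42468 = 49943)
(V(L) + X)/o = (115 + 16328)/49943 = 16443*(1/49943) = 16443/49943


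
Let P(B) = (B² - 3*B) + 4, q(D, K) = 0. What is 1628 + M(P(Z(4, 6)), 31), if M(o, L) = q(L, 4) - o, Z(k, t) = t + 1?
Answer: 1596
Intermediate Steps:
Z(k, t) = 1 + t
P(B) = 4 + B² - 3*B
M(o, L) = -o (M(o, L) = 0 - o = -o)
1628 + M(P(Z(4, 6)), 31) = 1628 - (4 + (1 + 6)² - 3*(1 + 6)) = 1628 - (4 + 7² - 3*7) = 1628 - (4 + 49 - 21) = 1628 - 1*32 = 1628 - 32 = 1596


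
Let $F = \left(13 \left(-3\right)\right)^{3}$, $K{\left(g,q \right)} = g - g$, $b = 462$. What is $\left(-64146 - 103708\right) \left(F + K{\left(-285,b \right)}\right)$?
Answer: $9956931426$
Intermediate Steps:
$K{\left(g,q \right)} = 0$
$F = -59319$ ($F = \left(-39\right)^{3} = -59319$)
$\left(-64146 - 103708\right) \left(F + K{\left(-285,b \right)}\right) = \left(-64146 - 103708\right) \left(-59319 + 0\right) = \left(-167854\right) \left(-59319\right) = 9956931426$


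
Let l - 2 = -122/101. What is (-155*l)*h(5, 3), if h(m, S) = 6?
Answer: -74400/101 ≈ -736.63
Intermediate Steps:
l = 80/101 (l = 2 - 122/101 = 80/101 ≈ 0.79208)
(-155*l)*h(5, 3) = -155*80/101*6 = -12400/101*6 = -74400/101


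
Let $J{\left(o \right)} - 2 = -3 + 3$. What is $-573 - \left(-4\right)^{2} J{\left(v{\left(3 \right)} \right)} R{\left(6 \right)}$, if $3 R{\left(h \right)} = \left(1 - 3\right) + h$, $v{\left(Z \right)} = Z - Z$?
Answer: $- \frac{1847}{3} \approx -615.67$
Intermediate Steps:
$v{\left(Z \right)} = 0$
$R{\left(h \right)} = - \frac{2}{3} + \frac{h}{3}$ ($R{\left(h \right)} = \frac{\left(1 - 3\right) + h}{3} = \frac{-2 + h}{3} = - \frac{2}{3} + \frac{h}{3}$)
$J{\left(o \right)} = 2$ ($J{\left(o \right)} = 2 + \left(-3 + 3\right) = 2 + 0 = 2$)
$-573 - \left(-4\right)^{2} J{\left(v{\left(3 \right)} \right)} R{\left(6 \right)} = -573 - \left(-4\right)^{2} \cdot 2 \left(- \frac{2}{3} + \frac{1}{3} \cdot 6\right) = -573 - 16 \cdot 2 \left(- \frac{2}{3} + 2\right) = -573 - 32 \cdot \frac{4}{3} = -573 - \frac{128}{3} = - \frac{1847}{3}$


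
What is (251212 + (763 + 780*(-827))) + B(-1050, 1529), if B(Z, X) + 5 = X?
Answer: -391561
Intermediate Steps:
B(Z, X) = -5 + X
(251212 + (763 + 780*(-827))) + B(-1050, 1529) = (251212 + (763 + 780*(-827))) + (-5 + 1529) = (251212 + (763 - 645060)) + 1524 = (251212 - 644297) + 1524 = -393085 + 1524 = -391561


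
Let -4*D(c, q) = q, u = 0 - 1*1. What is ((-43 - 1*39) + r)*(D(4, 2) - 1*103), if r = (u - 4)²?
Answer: 11799/2 ≈ 5899.5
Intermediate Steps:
u = -1 (u = 0 - 1 = -1)
D(c, q) = -q/4
r = 25 (r = (-1 - 4)² = (-5)² = 25)
((-43 - 1*39) + r)*(D(4, 2) - 1*103) = ((-43 - 1*39) + 25)*(-¼*2 - 1*103) = ((-43 - 39) + 25)*(-½ - 103) = (-82 + 25)*(-207/2) = -57*(-207/2) = 11799/2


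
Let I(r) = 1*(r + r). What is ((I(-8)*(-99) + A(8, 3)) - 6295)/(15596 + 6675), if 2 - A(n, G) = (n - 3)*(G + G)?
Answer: -4739/22271 ≈ -0.21279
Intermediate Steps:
A(n, G) = 2 - 2*G*(-3 + n) (A(n, G) = 2 - (n - 3)*(G + G) = 2 - (-3 + n)*2*G = 2 - 2*G*(-3 + n))
I(r) = 2*r (I(r) = 1*(2*r) = 2*r)
((I(-8)*(-99) + A(8, 3)) - 6295)/(15596 + 6675) = (((2*(-8))*(-99) + (2 + 6*3 - 2*3*8)) - 6295)/(15596 + 6675) = ((-16*(-99) + (2 + 18 - 48)) - 6295)/22271 = ((1584 - 28) - 6295)*(1/22271) = (1556 - 6295)*(1/22271) = -4739*1/22271 = -4739/22271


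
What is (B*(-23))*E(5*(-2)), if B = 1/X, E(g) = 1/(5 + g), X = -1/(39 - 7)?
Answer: -736/5 ≈ -147.20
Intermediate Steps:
X = -1/32 ≈ -0.031250
B = -32 (B = 1/(-1/32) = -32)
(B*(-23))*E(5*(-2)) = (-32*(-23))/(5 + 5*(-2)) = 736/(5 - 10) = 736/(-5) = 736*(-⅕) = -736/5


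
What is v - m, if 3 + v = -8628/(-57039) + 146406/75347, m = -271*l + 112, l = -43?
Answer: -16855512994198/1432572511 ≈ -11766.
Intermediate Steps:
m = 11765 (m = -271*(-43) + 112 = 11653 + 112 = 11765)
v = -1297402283/1432572511 (v = -3 + (-8628/(-57039) + 146406/75347) = -3 + (-8628*(-1/57039) + 146406*(1/75347)) = -3 + (2876/19013 + 146406/75347) = -3 + 3000315250/1432572511 = -1297402283/1432572511 ≈ -0.90565)
v - m = -1297402283/1432572511 - 1*11765 = -1297402283/1432572511 - 11765 = -16855512994198/1432572511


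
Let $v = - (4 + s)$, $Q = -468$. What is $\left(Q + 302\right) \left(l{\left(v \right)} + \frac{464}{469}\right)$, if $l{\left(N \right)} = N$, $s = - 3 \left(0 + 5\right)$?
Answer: $- \frac{933418}{469} \approx -1990.2$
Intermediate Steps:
$s = -15$ ($s = \left(-3\right) 5 = -15$)
$v = 11$ ($v = - (4 - 15) = \left(-1\right) \left(-11\right) = 11$)
$\left(Q + 302\right) \left(l{\left(v \right)} + \frac{464}{469}\right) = \left(-468 + 302\right) \left(11 + \frac{464}{469}\right) = - 166 \left(11 + 464 \cdot \frac{1}{469}\right) = - 166 \left(11 + \frac{464}{469}\right) = \left(-166\right) \frac{5623}{469} = - \frac{933418}{469}$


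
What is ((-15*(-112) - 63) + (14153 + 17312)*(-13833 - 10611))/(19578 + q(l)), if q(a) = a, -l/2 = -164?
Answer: -769128843/19906 ≈ -38638.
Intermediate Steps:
l = 328 (l = -2*(-164) = 328)
((-15*(-112) - 63) + (14153 + 17312)*(-13833 - 10611))/(19578 + q(l)) = ((-15*(-112) - 63) + (14153 + 17312)*(-13833 - 10611))/(19578 + 328) = ((1680 - 63) + 31465*(-24444))/19906 = (1617 - 769130460)*(1/19906) = -769128843*1/19906 = -769128843/19906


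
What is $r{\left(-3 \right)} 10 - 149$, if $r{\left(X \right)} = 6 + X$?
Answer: $-119$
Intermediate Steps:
$r{\left(-3 \right)} 10 - 149 = \left(6 - 3\right) 10 - 149 = 3 \cdot 10 - 149 = 30 - 149 = -119$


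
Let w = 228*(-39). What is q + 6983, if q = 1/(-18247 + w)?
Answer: 189511636/27139 ≈ 6983.0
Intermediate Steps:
w = -8892
q = -1/27139 (q = 1/(-18247 - 8892) = 1/(-27139) = -1/27139 ≈ -3.6847e-5)
q + 6983 = -1/27139 + 6983 = 189511636/27139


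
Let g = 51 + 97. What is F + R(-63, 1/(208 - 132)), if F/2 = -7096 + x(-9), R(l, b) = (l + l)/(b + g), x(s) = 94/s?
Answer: -205573324/14463 ≈ -14214.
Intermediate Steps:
g = 148
R(l, b) = 2*l/(148 + b) (R(l, b) = (l + l)/(b + 148) = (2*l)/(148 + b) = 2*l/(148 + b))
F = -127916/9 (F = 2*(-7096 + 94/(-9)) = 2*(-7096 + 94*(-⅑)) = 2*(-7096 - 94/9) = 2*(-63958/9) = -127916/9 ≈ -14213.)
F + R(-63, 1/(208 - 132)) = -127916/9 + 2*(-63)/(148 + 1/(208 - 132)) = -127916/9 + 2*(-63)/(148 + 1/76) = -127916/9 + 2*(-63)/(11249/76) = -127916/9 + 2*(-63)*(76/11249) = -127916/9 - 1368/1607 = -205573324/14463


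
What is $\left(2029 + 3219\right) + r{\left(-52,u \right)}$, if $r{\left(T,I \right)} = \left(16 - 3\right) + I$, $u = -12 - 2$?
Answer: $5247$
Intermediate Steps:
$u = -14$
$r{\left(T,I \right)} = 13 + I$
$\left(2029 + 3219\right) + r{\left(-52,u \right)} = \left(2029 + 3219\right) + \left(13 - 14\right) = 5248 - 1 = 5247$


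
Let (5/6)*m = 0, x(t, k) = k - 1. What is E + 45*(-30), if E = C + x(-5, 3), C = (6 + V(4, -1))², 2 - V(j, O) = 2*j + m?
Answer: -1348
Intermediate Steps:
x(t, k) = -1 + k
m = 0 (m = (6/5)*0 = 0)
V(j, O) = 2 - 2*j (V(j, O) = 2 - (2*j + 0) = 2 - 2*j)
C = 0 (C = (6 + (2 - 2*4))² = (6 + (2 - 8))² = (6 - 6)² = 0² = 0)
E = 2 (E = 0 + (-1 + 3) = 0 + 2 = 2)
E + 45*(-30) = 2 + 45*(-30) = 2 - 1350 = -1348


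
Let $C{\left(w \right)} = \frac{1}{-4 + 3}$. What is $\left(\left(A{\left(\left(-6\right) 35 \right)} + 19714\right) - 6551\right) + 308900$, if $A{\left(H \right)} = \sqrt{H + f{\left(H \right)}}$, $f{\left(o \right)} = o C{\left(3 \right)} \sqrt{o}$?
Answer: $322063 + \sqrt{-210 + 210 i \sqrt{210}} \approx 3.221 \cdot 10^{5} + 40.376 i$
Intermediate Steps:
$C{\left(w \right)} = -1$ ($C{\left(w \right)} = \frac{1}{-1} = -1$)
$f{\left(o \right)} = - o^{\frac{3}{2}}$ ($f{\left(o \right)} = o \left(-1\right) \sqrt{o} = - o \sqrt{o} = - o^{\frac{3}{2}}$)
$A{\left(H \right)} = \sqrt{H - H^{\frac{3}{2}}}$
$\left(\left(A{\left(\left(-6\right) 35 \right)} + 19714\right) - 6551\right) + 308900 = \left(\left(\sqrt{\left(-6\right) 35 - \left(\left(-6\right) 35\right)^{\frac{3}{2}}} + 19714\right) - 6551\right) + 308900 = \left(\left(\sqrt{-210 - \left(-210\right)^{\frac{3}{2}}} + 19714\right) - 6551\right) + 308900 = \left(\left(\sqrt{-210 - - 210 i \sqrt{210}} + 19714\right) - 6551\right) + 308900 = \left(\left(\sqrt{-210 + 210 i \sqrt{210}} + 19714\right) - 6551\right) + 308900 = \left(\left(19714 + \sqrt{-210 + 210 i \sqrt{210}}\right) - 6551\right) + 308900 = \left(13163 + \sqrt{-210 + 210 i \sqrt{210}}\right) + 308900 = 322063 + \sqrt{-210 + 210 i \sqrt{210}}$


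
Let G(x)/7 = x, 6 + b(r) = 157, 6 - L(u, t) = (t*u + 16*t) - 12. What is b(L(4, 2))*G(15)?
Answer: 15855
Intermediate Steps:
L(u, t) = 18 - 16*t - t*u (L(u, t) = 6 - ((t*u + 16*t) - 12) = 6 - ((16*t + t*u) - 12) = 6 - (-12 + 16*t + t*u) = 6 + (12 - 16*t - t*u) = 18 - 16*t - t*u)
b(r) = 151 (b(r) = -6 + 157 = 151)
G(x) = 7*x
b(L(4, 2))*G(15) = 151*(7*15) = 151*105 = 15855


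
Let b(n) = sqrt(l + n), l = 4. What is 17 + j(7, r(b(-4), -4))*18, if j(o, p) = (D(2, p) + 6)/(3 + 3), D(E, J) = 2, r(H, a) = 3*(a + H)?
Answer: 41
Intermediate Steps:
b(n) = sqrt(4 + n)
r(H, a) = 3*H + 3*a (r(H, a) = 3*(H + a) = 3*H + 3*a)
j(o, p) = 4/3 (j(o, p) = (2 + 6)/(3 + 3) = 8/6 = 8*(1/6) = 4/3)
17 + j(7, r(b(-4), -4))*18 = 17 + (4/3)*18 = 17 + 24 = 41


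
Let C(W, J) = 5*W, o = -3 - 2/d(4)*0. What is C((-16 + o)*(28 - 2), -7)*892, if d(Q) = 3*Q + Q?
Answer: -2203240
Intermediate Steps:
d(Q) = 4*Q
o = -3 (o = -3 - 2/(4*4)*0 = -3 - 2/16*0 = -3 - 2*1/16*0 = -3 - 1/8*0 = -3 + 0 = -3)
C((-16 + o)*(28 - 2), -7)*892 = (5*((-16 - 3)*(28 - 2)))*892 = (5*(-19*26))*892 = (5*(-494))*892 = -2470*892 = -2203240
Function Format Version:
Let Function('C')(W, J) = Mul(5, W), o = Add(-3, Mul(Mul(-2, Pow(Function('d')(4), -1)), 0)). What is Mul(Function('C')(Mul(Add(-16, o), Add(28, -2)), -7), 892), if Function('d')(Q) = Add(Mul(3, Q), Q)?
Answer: -2203240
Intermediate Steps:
Function('d')(Q) = Mul(4, Q)
o = -3 (o = Add(-3, Mul(Mul(-2, Pow(Mul(4, 4), -1)), 0)) = Add(-3, Mul(Mul(-2, Pow(16, -1)), 0)) = Add(-3, Mul(Mul(-2, Rational(1, 16)), 0)) = Add(-3, Mul(Rational(-1, 8), 0)) = Add(-3, 0) = -3)
Mul(Function('C')(Mul(Add(-16, o), Add(28, -2)), -7), 892) = Mul(Mul(5, Mul(Add(-16, -3), Add(28, -2))), 892) = Mul(Mul(5, Mul(-19, 26)), 892) = Mul(Mul(5, -494), 892) = Mul(-2470, 892) = -2203240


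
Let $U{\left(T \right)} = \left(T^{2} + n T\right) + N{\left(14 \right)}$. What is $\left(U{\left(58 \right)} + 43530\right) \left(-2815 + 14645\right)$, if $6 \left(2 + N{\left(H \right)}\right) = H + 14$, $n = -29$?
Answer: $\frac{1604668520}{3} \approx 5.3489 \cdot 10^{8}$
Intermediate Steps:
$N{\left(H \right)} = \frac{1}{3} + \frac{H}{6}$ ($N{\left(H \right)} = -2 + \frac{H + 14}{6} = -2 + \frac{14 + H}{6} = -2 + \left(\frac{7}{3} + \frac{H}{6}\right) = \frac{1}{3} + \frac{H}{6}$)
$U{\left(T \right)} = \frac{8}{3} + T^{2} - 29 T$ ($U{\left(T \right)} = \left(T^{2} - 29 T\right) + \left(\frac{1}{3} + \frac{1}{6} \cdot 14\right) = \left(T^{2} - 29 T\right) + \left(\frac{1}{3} + \frac{7}{3}\right) = \left(T^{2} - 29 T\right) + \frac{8}{3} = \frac{8}{3} + T^{2} - 29 T$)
$\left(U{\left(58 \right)} + 43530\right) \left(-2815 + 14645\right) = \left(\left(\frac{8}{3} + 58^{2} - 1682\right) + 43530\right) \left(-2815 + 14645\right) = \left(\left(\frac{8}{3} + 3364 - 1682\right) + 43530\right) 11830 = \left(\frac{5054}{3} + 43530\right) 11830 = \frac{135644}{3} \cdot 11830 = \frac{1604668520}{3}$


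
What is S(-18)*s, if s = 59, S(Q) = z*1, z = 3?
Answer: 177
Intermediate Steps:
S(Q) = 3 (S(Q) = 3*1 = 3)
S(-18)*s = 3*59 = 177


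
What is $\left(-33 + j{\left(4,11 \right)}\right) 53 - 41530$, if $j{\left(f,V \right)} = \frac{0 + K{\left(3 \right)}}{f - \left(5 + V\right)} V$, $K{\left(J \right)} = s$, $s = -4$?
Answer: $- \frac{129254}{3} \approx -43085.0$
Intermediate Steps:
$K{\left(J \right)} = -4$
$j{\left(f,V \right)} = - \frac{4 V}{-5 + f - V}$ ($j{\left(f,V \right)} = \frac{0 - 4}{f - \left(5 + V\right)} V = - \frac{4}{-5 + f - V} V = - \frac{4 V}{-5 + f - V}$)
$\left(-33 + j{\left(4,11 \right)}\right) 53 - 41530 = \left(-33 + 4 \cdot 11 \frac{1}{5 + 11 - 4}\right) 53 - 41530 = \left(-33 + 4 \cdot 11 \cdot \frac{1}{12}\right) 53 - 41530 = \left(-33 + \frac{11}{3}\right) 53 - 41530 = \left(- \frac{88}{3}\right) 53 - 41530 = - \frac{4664}{3} - 41530 = - \frac{129254}{3}$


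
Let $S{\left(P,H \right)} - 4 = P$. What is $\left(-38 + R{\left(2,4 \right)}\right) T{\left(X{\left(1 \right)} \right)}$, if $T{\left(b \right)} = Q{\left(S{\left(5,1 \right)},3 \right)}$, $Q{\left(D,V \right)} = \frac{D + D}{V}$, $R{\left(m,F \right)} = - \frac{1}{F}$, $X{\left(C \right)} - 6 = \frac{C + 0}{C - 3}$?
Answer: $- \frac{459}{2} \approx -229.5$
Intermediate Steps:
$S{\left(P,H \right)} = 4 + P$
$X{\left(C \right)} = 6 + \frac{C}{-3 + C}$ ($X{\left(C \right)} = 6 + \frac{C + 0}{C - 3} = 6 + \frac{C}{-3 + C}$)
$Q{\left(D,V \right)} = \frac{2 D}{V}$
$T{\left(b \right)} = 6$ ($T{\left(b \right)} = \frac{2 \left(4 + 5\right)}{3} = 2 \cdot 9 \cdot \frac{1}{3} = 6$)
$\left(-38 + R{\left(2,4 \right)}\right) T{\left(X{\left(1 \right)} \right)} = \left(-38 - \frac{1}{4}\right) 6 = \left(- \frac{153}{4}\right) 6 = - \frac{459}{2}$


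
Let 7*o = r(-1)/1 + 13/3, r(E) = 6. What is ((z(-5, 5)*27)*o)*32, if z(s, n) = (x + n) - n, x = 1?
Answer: 8928/7 ≈ 1275.4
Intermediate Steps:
z(s, n) = 1 (z(s, n) = (1 + n) - n = 1)
o = 31/21 (o = (6/1 + 13/3)/7 = (6*1 + 13*(⅓))/7 = (6 + 13/3)/7 = (⅐)*(31/3) = 31/21 ≈ 1.4762)
((z(-5, 5)*27)*o)*32 = ((1*27)*(31/21))*32 = (27*(31/21))*32 = (279/7)*32 = 8928/7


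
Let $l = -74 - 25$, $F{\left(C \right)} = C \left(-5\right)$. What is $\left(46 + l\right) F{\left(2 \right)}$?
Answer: $530$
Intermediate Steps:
$F{\left(C \right)} = - 5 C$
$l = -99$ ($l = -74 - 25 = -99$)
$\left(46 + l\right) F{\left(2 \right)} = \left(46 - 99\right) \left(\left(-5\right) 2\right) = \left(-53\right) \left(-10\right) = 530$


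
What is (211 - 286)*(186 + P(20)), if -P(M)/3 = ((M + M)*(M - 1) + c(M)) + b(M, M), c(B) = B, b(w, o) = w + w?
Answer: 170550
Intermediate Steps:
b(w, o) = 2*w
P(M) = -9*M - 6*M*(-1 + M) (P(M) = -3*(((M + M)*(M - 1) + M) + 2*M) = -3*(((2*M)*(-1 + M) + M) + 2*M) = -3*((2*M*(-1 + M) + M) + 2*M) = -3*((M + 2*M*(-1 + M)) + 2*M) = -3*(3*M + 2*M*(-1 + M)) = -9*M - 6*M*(-1 + M))
(211 - 286)*(186 + P(20)) = (211 - 286)*(186 + 3*20*(-1 - 2*20)) = -75*(186 + 3*20*(-1 - 40)) = -75*(186 + 3*20*(-41)) = -75*(186 - 2460) = -75*(-2274) = 170550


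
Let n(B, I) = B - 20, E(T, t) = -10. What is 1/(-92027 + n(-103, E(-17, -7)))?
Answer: -1/92150 ≈ -1.0852e-5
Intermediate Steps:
n(B, I) = -20 + B
1/(-92027 + n(-103, E(-17, -7))) = 1/(-92027 + (-20 - 103)) = 1/(-92027 - 123) = 1/(-92150) = -1/92150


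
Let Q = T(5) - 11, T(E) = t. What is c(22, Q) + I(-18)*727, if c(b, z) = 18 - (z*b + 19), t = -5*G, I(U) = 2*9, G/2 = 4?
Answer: 14207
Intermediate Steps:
G = 8 (G = 2*4 = 8)
I(U) = 18
t = -40 (t = -5*8 = -40)
T(E) = -40
Q = -51 (Q = -40 - 11 = -51)
c(b, z) = -1 - b*z (c(b, z) = 18 - (b*z + 19) = 18 - (19 + b*z) = 18 + (-19 - b*z) = -1 - b*z)
c(22, Q) + I(-18)*727 = (-1 - 1*22*(-51)) + 18*727 = (-1 + 1122) + 13086 = 1121 + 13086 = 14207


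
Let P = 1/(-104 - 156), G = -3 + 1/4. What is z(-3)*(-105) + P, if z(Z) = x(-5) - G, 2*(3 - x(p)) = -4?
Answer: -52894/65 ≈ -813.75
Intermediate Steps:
x(p) = 5 (x(p) = 3 - ½*(-4) = 3 + 2 = 5)
G = -11/4 (G = -3 + ¼ = -11/4 ≈ -2.7500)
z(Z) = 31/4 (z(Z) = 5 - 1*(-11/4) = 5 + 11/4 = 31/4)
P = -1/260 (P = 1/(-260) = -1/260 ≈ -0.0038462)
z(-3)*(-105) + P = (31/4)*(-105) - 1/260 = -3255/4 - 1/260 = -52894/65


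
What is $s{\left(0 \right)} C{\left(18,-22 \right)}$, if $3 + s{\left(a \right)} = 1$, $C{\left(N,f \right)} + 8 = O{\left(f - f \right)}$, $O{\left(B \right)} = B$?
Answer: $16$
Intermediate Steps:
$C{\left(N,f \right)} = -8$ ($C{\left(N,f \right)} = -8 + \left(f - f\right) = -8 + 0 = -8$)
$s{\left(a \right)} = -2$ ($s{\left(a \right)} = -3 + 1 = -2$)
$s{\left(0 \right)} C{\left(18,-22 \right)} = \left(-2\right) \left(-8\right) = 16$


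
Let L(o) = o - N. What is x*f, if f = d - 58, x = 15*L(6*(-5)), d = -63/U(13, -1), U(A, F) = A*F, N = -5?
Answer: 259125/13 ≈ 19933.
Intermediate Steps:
L(o) = 5 + o (L(o) = o - 1*(-5) = o + 5 = 5 + o)
d = 63/13 (d = -63/(13*(-1)) = -63/(-13) = -63*(-1/13) = 63/13 ≈ 4.8462)
x = -375 (x = 15*(5 + 6*(-5)) = 15*(5 - 30) = 15*(-25) = -375)
f = -691/13 (f = 63/13 - 58 = -691/13 ≈ -53.154)
x*f = -375*(-691/13) = 259125/13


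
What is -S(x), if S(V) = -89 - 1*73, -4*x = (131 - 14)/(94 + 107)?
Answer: 162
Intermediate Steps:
x = -39/268 (x = -(131 - 14)/(4*(94 + 107)) = -117/(4*201) = -¼*39/67 = -39/268 ≈ -0.14552)
S(V) = -162 (S(V) = -89 - 73 = -162)
-S(x) = -1*(-162) = 162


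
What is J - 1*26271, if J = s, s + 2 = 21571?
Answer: -4702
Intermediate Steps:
s = 21569 (s = -2 + 21571 = 21569)
J = 21569
J - 1*26271 = 21569 - 1*26271 = 21569 - 26271 = -4702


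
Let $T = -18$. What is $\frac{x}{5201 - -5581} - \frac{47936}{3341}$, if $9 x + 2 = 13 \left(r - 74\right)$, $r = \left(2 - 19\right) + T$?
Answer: $- \frac{1552118149}{108067986} \approx -14.362$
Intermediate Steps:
$r = -35$ ($r = \left(2 - 19\right) - 18 = -17 - 18 = -35$)
$x = - \frac{473}{3}$ ($x = - \frac{2}{9} + \frac{13 \left(-35 - 74\right)}{9} = - \frac{2}{9} + \frac{13 \left(-109\right)}{9} = - \frac{2}{9} + \frac{1}{9} \left(-1417\right) = - \frac{2}{9} - \frac{1417}{9} = - \frac{473}{3} \approx -157.67$)
$\frac{x}{5201 - -5581} - \frac{47936}{3341} = - \frac{473}{3 \left(5201 - -5581\right)} - \frac{47936}{3341} = - \frac{473}{3 \left(5201 + 5581\right)} - \frac{47936}{3341} = - \frac{473}{3 \cdot 10782} - \frac{47936}{3341} = \left(- \frac{473}{3}\right) \frac{1}{10782} - \frac{47936}{3341} = - \frac{473}{32346} - \frac{47936}{3341} = - \frac{1552118149}{108067986}$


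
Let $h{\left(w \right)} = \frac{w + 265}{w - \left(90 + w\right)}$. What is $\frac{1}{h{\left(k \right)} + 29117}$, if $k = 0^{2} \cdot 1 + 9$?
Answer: $\frac{45}{1310128} \approx 3.4348 \cdot 10^{-5}$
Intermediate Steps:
$k = 9$ ($k = 0 \cdot 1 + 9 = 0 + 9 = 9$)
$h{\left(w \right)} = - \frac{53}{18} - \frac{w}{90}$ ($h{\left(w \right)} = \frac{265 + w}{-90} = \left(265 + w\right) \left(- \frac{1}{90}\right) = - \frac{53}{18} - \frac{w}{90}$)
$\frac{1}{h{\left(k \right)} + 29117} = \frac{1}{\left(- \frac{53}{18} - \frac{1}{10}\right) + 29117} = \frac{1}{- \frac{137}{45} + 29117} = \frac{1}{\frac{1310128}{45}} = \frac{45}{1310128}$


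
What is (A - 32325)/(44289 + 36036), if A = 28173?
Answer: -1384/26775 ≈ -0.051690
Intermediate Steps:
(A - 32325)/(44289 + 36036) = (28173 - 32325)/(44289 + 36036) = -4152/80325 = -4152*1/80325 = -1384/26775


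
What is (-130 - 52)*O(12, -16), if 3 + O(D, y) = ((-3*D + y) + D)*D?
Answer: 87906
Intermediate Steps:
O(D, y) = -3 + D*(y - 2*D) (O(D, y) = -3 + ((-3*D + y) + D)*D = -3 + ((y - 3*D) + D)*D = -3 + (y - 2*D)*D = -3 + D*(y - 2*D))
(-130 - 52)*O(12, -16) = (-130 - 52)*(-3 - 2*12² + 12*(-16)) = -182*(-3 - 2*144 - 192) = -182*(-3 - 288 - 192) = -182*(-483) = 87906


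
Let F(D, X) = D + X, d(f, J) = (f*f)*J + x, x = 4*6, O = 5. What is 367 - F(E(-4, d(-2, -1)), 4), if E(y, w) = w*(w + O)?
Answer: -137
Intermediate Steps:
x = 24
d(f, J) = 24 + J*f² (d(f, J) = (f*f)*J + 24 = f²*J + 24 = J*f² + 24 = 24 + J*f²)
E(y, w) = w*(5 + w) (E(y, w) = w*(w + 5) = w*(5 + w))
367 - F(E(-4, d(-2, -1)), 4) = 367 - ((24 - 1*(-2)²)*(5 + (24 - 1*(-2)²)) + 4) = 367 - ((24 - 1*4)*(5 + (24 - 1*4)) + 4) = 367 - ((24 - 4)*(5 + (24 - 4)) + 4) = 367 - (20*(5 + 20) + 4) = 367 - (20*25 + 4) = 367 - (500 + 4) = 367 - 1*504 = 367 - 504 = -137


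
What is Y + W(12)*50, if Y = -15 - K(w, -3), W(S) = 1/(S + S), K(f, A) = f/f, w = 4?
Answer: -167/12 ≈ -13.917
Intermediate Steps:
K(f, A) = 1
W(S) = 1/(2*S)
Y = -16 (Y = -15 - 1*1 = -15 - 1 = -16)
Y + W(12)*50 = -16 + ((½)/12)*50 = -16 + ((½)*(1/12))*50 = -16 + (1/24)*50 = -16 + 25/12 = -167/12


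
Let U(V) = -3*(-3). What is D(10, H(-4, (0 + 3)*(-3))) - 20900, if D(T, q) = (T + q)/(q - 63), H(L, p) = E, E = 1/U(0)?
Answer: -11829491/566 ≈ -20900.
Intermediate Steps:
U(V) = 9
E = 1/9 ≈ 0.11111
H(L, p) = 1/9
D(T, q) = (T + q)/(-63 + q)
D(10, H(-4, (0 + 3)*(-3))) - 20900 = (10 + 1/9)/(-63 + 1/9) - 20900 = (91/9)/(-566/9) - 20900 = -9/566*91/9 - 20900 = -91/566 - 20900 = -11829491/566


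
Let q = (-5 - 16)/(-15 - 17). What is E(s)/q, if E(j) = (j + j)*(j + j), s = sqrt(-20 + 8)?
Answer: -512/7 ≈ -73.143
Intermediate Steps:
q = 21/32 (q = -21/(-32) = -21*(-1/32) = 21/32 ≈ 0.65625)
s = 2*I*sqrt(3) (s = sqrt(-12) = 2*I*sqrt(3) ≈ 3.4641*I)
E(j) = 4*j**2 (E(j) = (2*j)*(2*j) = 4*j**2)
E(s)/q = (4*(2*I*sqrt(3))**2)/(21/32) = 32*(4*(-12))/21 = (32/21)*(-48) = -512/7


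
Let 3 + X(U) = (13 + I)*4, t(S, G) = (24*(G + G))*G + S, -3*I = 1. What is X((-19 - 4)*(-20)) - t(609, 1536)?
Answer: -339740308/3 ≈ -1.1325e+8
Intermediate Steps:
I = -⅓ (I = -⅓*1 = -⅓ ≈ -0.33333)
t(S, G) = S + 48*G² (t(S, G) = (24*(2*G))*G + S = (48*G)*G + S = 48*G² + S = S + 48*G²)
X(U) = 143/3 (X(U) = -3 + (13 - ⅓)*4 = -3 + (38/3)*4 = -3 + 152/3 = 143/3)
X((-19 - 4)*(-20)) - t(609, 1536) = 143/3 - (609 + 48*1536²) = 143/3 - (609 + 48*2359296) = 143/3 - (609 + 113246208) = 143/3 - 1*113246817 = 143/3 - 113246817 = -339740308/3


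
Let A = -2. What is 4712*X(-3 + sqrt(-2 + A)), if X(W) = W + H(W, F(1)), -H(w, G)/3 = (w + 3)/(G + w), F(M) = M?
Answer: -21204 + 16492*I ≈ -21204.0 + 16492.0*I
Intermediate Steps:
H(w, G) = -3*(3 + w)/(G + w) (H(w, G) = -3*(w + 3)/(G + w) = -3*(3 + w)/(G + w))
X(W) = W + 3*(-3 - W)/(1 + W)
4712*X(-3 + sqrt(-2 + A)) = 4712*((-9 + (-3 + sqrt(-2 - 2))**2 - 2*(-3 + sqrt(-2 - 2)))/(1 + (-3 + sqrt(-2 - 2)))) = 4712*((-9 + (-3 + sqrt(-4))**2 - 2*(-3 + sqrt(-4)))/(1 + (-3 + sqrt(-4)))) = 4712*((-9 + (-3 + 2*I)**2 - 2*(-3 + 2*I))/(1 + (-3 + 2*I))) = 4712*((-9 + (-3 + 2*I)**2 + (6 - 4*I))/(-2 + 2*I)) = 4712*(((-2 - 2*I)/8)*(-3 + (-3 + 2*I)**2 - 4*I)) = 4712*((-2 - 2*I)*(-3 + (-3 + 2*I)**2 - 4*I)/8) = 589*(-2 - 2*I)*(-3 + (-3 + 2*I)**2 - 4*I)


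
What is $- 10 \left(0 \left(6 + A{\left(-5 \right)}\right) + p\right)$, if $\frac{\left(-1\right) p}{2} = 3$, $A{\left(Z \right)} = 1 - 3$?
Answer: $60$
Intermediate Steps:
$A{\left(Z \right)} = -2$ ($A{\left(Z \right)} = 1 - 3 = -2$)
$p = -6$ ($p = \left(-2\right) 3 = -6$)
$- 10 \left(0 \left(6 + A{\left(-5 \right)}\right) + p\right) = - 10 \left(0 \left(6 - 2\right) - 6\right) = - 10 \left(0 \cdot 4 - 6\right) = - 10 \left(0 - 6\right) = \left(-10\right) \left(-6\right) = 60$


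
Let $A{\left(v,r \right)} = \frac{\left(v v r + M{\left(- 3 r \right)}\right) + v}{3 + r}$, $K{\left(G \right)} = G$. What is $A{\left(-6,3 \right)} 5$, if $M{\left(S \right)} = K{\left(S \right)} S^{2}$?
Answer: $- \frac{1045}{2} \approx -522.5$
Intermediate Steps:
$M{\left(S \right)} = S^{3}$ ($M{\left(S \right)} = S S^{2} = S^{3}$)
$A{\left(v,r \right)} = \frac{v - 27 r^{3} + r v^{2}}{3 + r}$ ($A{\left(v,r \right)} = \frac{\left(v v r + \left(- 3 r\right)^{3}\right) + v}{3 + r} = \frac{\left(v^{2} r - 27 r^{3}\right) + v}{3 + r} = \frac{\left(r v^{2} - 27 r^{3}\right) + v}{3 + r} = \frac{\left(- 27 r^{3} + r v^{2}\right) + v}{3 + r} = \frac{v - 27 r^{3} + r v^{2}}{3 + r}$)
$A{\left(-6,3 \right)} 5 = \frac{-6 - 27 \cdot 3^{3} + 3 \left(-6\right)^{2}}{3 + 3} \cdot 5 = \frac{-6 - 729 + 3 \cdot 36}{6} \cdot 5 = \frac{-6 - 729 + 108}{6} \cdot 5 = \frac{1}{6} \left(-627\right) 5 = \left(- \frac{209}{2}\right) 5 = - \frac{1045}{2}$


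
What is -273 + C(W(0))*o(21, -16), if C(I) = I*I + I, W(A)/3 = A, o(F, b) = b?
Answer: -273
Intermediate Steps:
W(A) = 3*A
C(I) = I + I² (C(I) = I² + I = I + I²)
-273 + C(W(0))*o(21, -16) = -273 + ((3*0)*(1 + 3*0))*(-16) = -273 + (0*(1 + 0))*(-16) = -273 + (0*1)*(-16) = -273 + 0*(-16) = -273 + 0 = -273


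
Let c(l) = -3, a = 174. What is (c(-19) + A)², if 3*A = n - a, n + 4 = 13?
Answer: 3364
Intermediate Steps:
n = 9 (n = -4 + 13 = 9)
A = -55 (A = (9 - 1*174)/3 = (9 - 174)/3 = (⅓)*(-165) = -55)
(c(-19) + A)² = (-3 - 55)² = (-58)² = 3364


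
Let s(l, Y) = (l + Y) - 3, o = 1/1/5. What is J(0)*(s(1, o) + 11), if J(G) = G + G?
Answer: 0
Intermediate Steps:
o = 5 (o = 1/(⅕) = 1*5 = 5)
J(G) = 2*G
s(l, Y) = -3 + Y + l (s(l, Y) = (Y + l) - 3 = -3 + Y + l)
J(0)*(s(1, o) + 11) = (2*0)*((-3 + 5 + 1) + 11) = 0*(3 + 11) = 0*14 = 0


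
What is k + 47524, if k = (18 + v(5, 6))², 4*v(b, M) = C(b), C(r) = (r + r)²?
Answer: 49373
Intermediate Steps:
C(r) = 4*r² (C(r) = (2*r)² = 4*r²)
v(b, M) = b² (v(b, M) = (4*b²)/4 = b²)
k = 1849 (k = (18 + 5²)² = (18 + 25)² = 43² = 1849)
k + 47524 = 1849 + 47524 = 49373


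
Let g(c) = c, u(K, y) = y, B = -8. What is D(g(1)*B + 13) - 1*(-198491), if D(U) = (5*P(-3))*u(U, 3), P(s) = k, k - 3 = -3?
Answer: 198491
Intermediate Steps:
k = 0 (k = 3 - 3 = 0)
P(s) = 0
D(U) = 0 (D(U) = (5*0)*3 = 0*3 = 0)
D(g(1)*B + 13) - 1*(-198491) = 0 - 1*(-198491) = 0 + 198491 = 198491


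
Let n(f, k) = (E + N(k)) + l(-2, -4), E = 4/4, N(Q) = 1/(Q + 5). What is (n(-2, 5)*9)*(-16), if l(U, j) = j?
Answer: 2088/5 ≈ 417.60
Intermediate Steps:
N(Q) = 1/(5 + Q)
E = 1 (E = 4*(¼) = 1)
n(f, k) = -3 + 1/(5 + k) (n(f, k) = (1 + 1/(5 + k)) - 4 = -3 + 1/(5 + k))
(n(-2, 5)*9)*(-16) = (((-14 - 3*5)/(5 + 5))*9)*(-16) = (((-14 - 15)/10)*9)*(-16) = (((⅒)*(-29))*9)*(-16) = -29/10*9*(-16) = -261/10*(-16) = 2088/5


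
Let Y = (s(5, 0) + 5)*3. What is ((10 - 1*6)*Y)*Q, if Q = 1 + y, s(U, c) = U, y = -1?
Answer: 0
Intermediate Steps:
Q = 0 (Q = 1 - 1 = 0)
Y = 30 (Y = (5 + 5)*3 = 10*3 = 30)
((10 - 1*6)*Y)*Q = ((10 - 1*6)*30)*0 = ((10 - 6)*30)*0 = (4*30)*0 = 120*0 = 0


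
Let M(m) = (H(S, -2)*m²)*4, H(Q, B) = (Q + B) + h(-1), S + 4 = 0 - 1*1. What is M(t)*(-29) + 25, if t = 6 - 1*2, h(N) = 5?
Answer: 3737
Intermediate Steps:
S = -5 (S = -4 + (0 - 1*1) = -4 + (0 - 1) = -4 - 1 = -5)
t = 4 (t = 6 - 2 = 4)
H(Q, B) = 5 + B + Q (H(Q, B) = (Q + B) + 5 = (B + Q) + 5 = 5 + B + Q)
M(m) = -8*m² (M(m) = ((5 - 2 - 5)*m²)*4 = -2*m²*4 = -8*m²)
M(t)*(-29) + 25 = -8*4²*(-29) + 25 = -8*16*(-29) + 25 = -128*(-29) + 25 = 3712 + 25 = 3737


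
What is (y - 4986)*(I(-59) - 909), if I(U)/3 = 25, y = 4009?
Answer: 814818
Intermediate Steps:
I(U) = 75 (I(U) = 3*25 = 75)
(y - 4986)*(I(-59) - 909) = (4009 - 4986)*(75 - 909) = -977*(-834) = 814818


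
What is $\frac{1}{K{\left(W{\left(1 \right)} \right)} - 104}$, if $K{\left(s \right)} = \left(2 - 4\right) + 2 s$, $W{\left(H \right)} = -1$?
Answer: $- \frac{1}{108} \approx -0.0092593$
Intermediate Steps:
$K{\left(s \right)} = -2 + 2 s$ ($K{\left(s \right)} = \left(2 - 4\right) + 2 s = -2 + 2 s$)
$\frac{1}{K{\left(W{\left(1 \right)} \right)} - 104} = \frac{1}{\left(-2 + 2 \left(-1\right)\right) - 104} = \frac{1}{\left(-2 - 2\right) - 104} = \frac{1}{-4 - 104} = \frac{1}{-108} = - \frac{1}{108}$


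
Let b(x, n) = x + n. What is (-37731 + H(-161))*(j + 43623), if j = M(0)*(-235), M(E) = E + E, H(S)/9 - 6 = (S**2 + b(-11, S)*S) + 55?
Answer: 19426848705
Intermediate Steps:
b(x, n) = n + x
H(S) = 549 + 9*S**2 + 9*S*(-11 + S) (H(S) = 54 + 9*((S**2 + (S - 11)*S) + 55) = 54 + 9*((S**2 + (-11 + S)*S) + 55) = 54 + 9*((S**2 + S*(-11 + S)) + 55) = 54 + 9*(55 + S**2 + S*(-11 + S)) = 54 + (495 + 9*S**2 + 9*S*(-11 + S)) = 549 + 9*S**2 + 9*S*(-11 + S))
M(E) = 2*E
j = 0 (j = (2*0)*(-235) = 0*(-235) = 0)
(-37731 + H(-161))*(j + 43623) = (-37731 + (549 - 99*(-161) + 18*(-161)**2))*(0 + 43623) = (-37731 + (549 + 15939 + 18*25921))*43623 = (-37731 + (549 + 15939 + 466578))*43623 = (-37731 + 483066)*43623 = 445335*43623 = 19426848705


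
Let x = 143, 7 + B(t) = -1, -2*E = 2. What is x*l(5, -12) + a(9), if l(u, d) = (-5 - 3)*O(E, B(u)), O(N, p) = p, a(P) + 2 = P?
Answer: 9159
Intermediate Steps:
E = -1 (E = -½*2 = -1)
a(P) = -2 + P
B(t) = -8 (B(t) = -7 - 1 = -8)
l(u, d) = 64 (l(u, d) = (-5 - 3)*(-8) = -8*(-8) = 64)
x*l(5, -12) + a(9) = 143*64 + (-2 + 9) = 9152 + 7 = 9159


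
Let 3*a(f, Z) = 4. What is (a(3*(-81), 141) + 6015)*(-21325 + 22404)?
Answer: 19474871/3 ≈ 6.4916e+6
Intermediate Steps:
a(f, Z) = 4/3 (a(f, Z) = (⅓)*4 = 4/3)
(a(3*(-81), 141) + 6015)*(-21325 + 22404) = (4/3 + 6015)*(-21325 + 22404) = (18049/3)*1079 = 19474871/3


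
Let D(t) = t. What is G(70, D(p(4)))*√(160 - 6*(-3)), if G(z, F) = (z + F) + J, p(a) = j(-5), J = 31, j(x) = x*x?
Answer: 126*√178 ≈ 1681.0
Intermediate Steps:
j(x) = x²
p(a) = 25 (p(a) = (-5)² = 25)
G(z, F) = 31 + F + z (G(z, F) = (z + F) + 31 = (F + z) + 31 = 31 + F + z)
G(70, D(p(4)))*√(160 - 6*(-3)) = (31 + 25 + 70)*√(160 - 6*(-3)) = 126*√(160 + 18) = 126*√178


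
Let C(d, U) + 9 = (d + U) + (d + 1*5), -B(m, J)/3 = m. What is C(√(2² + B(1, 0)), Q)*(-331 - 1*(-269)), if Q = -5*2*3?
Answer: 1984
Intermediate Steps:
B(m, J) = -3*m
Q = -30 (Q = -10*3 = -30)
C(d, U) = -4 + U + 2*d (C(d, U) = -9 + ((d + U) + (d + 1*5)) = -9 + ((U + d) + (d + 5)) = -9 + ((U + d) + (5 + d)) = -9 + (5 + U + 2*d) = -4 + U + 2*d)
C(√(2² + B(1, 0)), Q)*(-331 - 1*(-269)) = (-4 - 30 + 2*√(2² - 3*1))*(-331 - 1*(-269)) = (-4 - 30 + 2*√(4 - 3))*(-331 + 269) = (-4 - 30 + 2*√1)*(-62) = (-4 - 30 + 2*1)*(-62) = (-4 - 30 + 2)*(-62) = -32*(-62) = 1984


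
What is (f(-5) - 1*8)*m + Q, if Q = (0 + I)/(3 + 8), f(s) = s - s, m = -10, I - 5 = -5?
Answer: 80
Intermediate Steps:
I = 0 (I = 5 - 5 = 0)
f(s) = 0
Q = 0 (Q = (0 + 0)/(3 + 8) = 0/11 = 0*(1/11) = 0)
(f(-5) - 1*8)*m + Q = (0 - 1*8)*(-10) + 0 = (0 - 8)*(-10) + 0 = -8*(-10) + 0 = 80 + 0 = 80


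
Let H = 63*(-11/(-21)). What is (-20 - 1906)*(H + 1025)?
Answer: -2037708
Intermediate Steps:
H = 33 (H = 63*(-11*(-1/21)) = 63*(11/21) = 33)
(-20 - 1906)*(H + 1025) = (-20 - 1906)*(33 + 1025) = -1926*1058 = -2037708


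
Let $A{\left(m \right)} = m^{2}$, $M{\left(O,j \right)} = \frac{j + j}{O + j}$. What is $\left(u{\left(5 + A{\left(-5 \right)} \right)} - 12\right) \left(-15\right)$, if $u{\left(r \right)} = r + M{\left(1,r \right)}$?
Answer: $- \frac{9270}{31} \approx -299.03$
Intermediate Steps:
$M{\left(O,j \right)} = \frac{2 j}{O + j}$
$u{\left(r \right)} = r + \frac{2 r}{1 + r}$
$\left(u{\left(5 + A{\left(-5 \right)} \right)} - 12\right) \left(-15\right) = \left(\frac{\left(5 + \left(-5\right)^{2}\right) \left(3 + \left(5 + \left(-5\right)^{2}\right)\right)}{1 + \left(5 + \left(-5\right)^{2}\right)} - 12\right) \left(-15\right) = \left(\frac{\left(5 + 25\right) \left(3 + \left(5 + 25\right)\right)}{1 + \left(5 + 25\right)} - 12\right) \left(-15\right) = \left(\frac{30 \left(3 + 30\right)}{1 + 30} - 12\right) \left(-15\right) = \left(30 \cdot \frac{1}{31} \cdot 33 - 12\right) \left(-15\right) = \left(\frac{990}{31} - 12\right) \left(-15\right) = \frac{618}{31} \left(-15\right) = - \frac{9270}{31}$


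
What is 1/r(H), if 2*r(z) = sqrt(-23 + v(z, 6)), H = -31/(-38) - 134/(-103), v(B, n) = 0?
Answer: -2*I*sqrt(23)/23 ≈ -0.41703*I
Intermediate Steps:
H = 8285/3914 (H = -31*(-1/38) - 134*(-1/103) = 31/38 + 134/103 = 8285/3914 ≈ 2.1168)
r(z) = I*sqrt(23)/2 (r(z) = sqrt(-23 + 0)/2 = sqrt(-23)/2 = (I*sqrt(23))/2 = I*sqrt(23)/2)
1/r(H) = 1/(I*sqrt(23)/2) = -2*I*sqrt(23)/23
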